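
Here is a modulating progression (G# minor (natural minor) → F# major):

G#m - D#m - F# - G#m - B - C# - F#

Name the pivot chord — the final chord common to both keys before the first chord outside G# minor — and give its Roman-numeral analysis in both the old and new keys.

Chords diatonic to G# minor: G#m, A#dim, B, C#m, D#m, E, F#.
Reading the progression, the first chord not in that set is C#, so the modulation leaves G# minor there.
The chord immediately before C# is B, which is diatonic to both keys: III in G# minor and IV in F# major.

B — III in G# minor, IV in F# major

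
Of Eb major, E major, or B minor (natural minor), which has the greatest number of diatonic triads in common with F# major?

Triads of F# major: F# major (I), G# minor (ii), A# minor (iii), B major (IV), C# major (V), D# minor (vi), E# diminished (vii°).
Eb major shares 0: none.
E major shares 2: G#m, B.
B minor (natural minor) shares 0: none.
The most common triads (2) are shared with E major.

E major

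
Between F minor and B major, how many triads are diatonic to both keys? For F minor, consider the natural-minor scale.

0

Diatonic triads of F minor (natural minor): Fm (i), Gdim (ii°), Ab (III), Bbm (iv), Cm (v), Db (VI), Eb (VII).
Diatonic triads of B major: B (I), C#m (ii), D#m (iii), E (IV), F# (V), G#m (vi), A#dim (vii°).
No triad has the same root and quality in both keys.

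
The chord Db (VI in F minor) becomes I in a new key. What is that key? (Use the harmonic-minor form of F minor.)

The numeral I denotes a major triad on scale degree 1. With Db on degree 1, the tonic of the new key is Db.
Degree 1 carries a major triad in major keys, so the destination is Db major.
Check: the diatonic triads of Db major are Db (I), Ebm (ii), Fm (iii), Gb (IV), Ab (V), Bbm (vi), Cdim (vii°) — Db is indeed I.

Db major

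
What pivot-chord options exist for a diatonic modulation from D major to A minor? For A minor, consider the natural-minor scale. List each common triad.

Triads in D major: D (I), Em (ii), F#m (iii), G (IV), A (V), Bm (vi), C#dim (vii°).
Triads in A minor (natural minor): Am (i), Bdim (ii°), C (III), Dm (iv), Em (v), F (VI), G (VII).
Shared triads with their functions: Em (ii in D major, v in A minor); G (IV in D major, VII in A minor).

Em, G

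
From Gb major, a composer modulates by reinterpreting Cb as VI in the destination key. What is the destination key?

The numeral VI denotes a major triad on scale degree 6. With Cb on degree 6, the tonic of the new key is Eb.
Degree 6 carries a major triad in minor keys, so the destination is Eb minor.
Check: the diatonic triads of Eb minor (natural minor) are Ebm (i), Fdim (ii°), Gb (III), Abm (iv), Bbm (v), Cb (VI), Db (VII) — Cb is indeed VI.

Eb minor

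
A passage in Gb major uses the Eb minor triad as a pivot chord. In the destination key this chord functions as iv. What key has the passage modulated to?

Bb minor

The numeral iv denotes a minor triad on scale degree 4. With Eb on degree 4, the tonic of the new key is Bb.
Degree 4 carries a minor triad in minor keys, so the destination is Bb minor.
Check: the diatonic triads of Bb minor (natural minor) are Bbm (i), Cdim (ii°), Db (III), Ebm (iv), Fm (v), Gb (VI), Ab (VII) — Eb minor is indeed iv.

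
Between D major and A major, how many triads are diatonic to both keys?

4

Diatonic triads of D major: D major (I), E minor (ii), F♯ minor (iii), G major (IV), A major (V), B minor (vi), C♯ diminished (vii°).
Diatonic triads of A major: A major (I), B minor (ii), C♯ minor (iii), D major (IV), E major (V), F♯ minor (vi), G♯ diminished (vii°).
Matching root and quality in both lists: D major, F♯ minor, A major, B minor.
That gives 4 common triads.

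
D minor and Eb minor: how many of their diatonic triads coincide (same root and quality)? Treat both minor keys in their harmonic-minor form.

Diatonic triads of D minor (harmonic minor): D minor (i), E diminished (ii°), F augmented (III+), G minor (iv), A major (V), Bb major (VI), C# diminished (vii°).
Diatonic triads of Eb minor (harmonic minor): Eb minor (i), F diminished (ii°), Gb augmented (III+), Ab minor (iv), Bb major (V), Cb major (VI), D diminished (vii°).
Matching root and quality in both lists: Bb major.
That gives 1 common triad.

1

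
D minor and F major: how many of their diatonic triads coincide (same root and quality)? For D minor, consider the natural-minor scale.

7

Diatonic triads of D minor (natural minor): Dm (i), Edim (ii°), F (III), Gm (iv), Am (v), B♭ (VI), C (VII).
Diatonic triads of F major: F (I), Gm (ii), Am (iii), B♭ (IV), C (V), Dm (vi), Edim (vii°).
Matching root and quality in both lists: Dm, Edim, F, Gm, Am, B♭, C.
That gives 7 common triads.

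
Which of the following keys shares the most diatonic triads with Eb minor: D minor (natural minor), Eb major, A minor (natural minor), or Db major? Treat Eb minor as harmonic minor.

Triads of Eb minor (harmonic minor): Eb minor (i), F diminished (ii°), Gb augmented (III+), Ab minor (iv), Bb major (V), Cb major (VI), D diminished (vii°).
D minor (natural minor) shares 1: Bb.
Eb major shares 2: Bb, Ddim.
A minor (natural minor) shares 0: none.
Db major shares 1: Ebm.
The most common triads (2) are shared with Eb major.

Eb major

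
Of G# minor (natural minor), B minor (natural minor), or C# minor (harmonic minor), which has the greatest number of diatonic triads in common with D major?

Triads of D major: D (I), Em (ii), F#m (iii), G (IV), A (V), Bm (vi), C#dim (vii°).
G# minor (natural minor) shares 0: none.
B minor (natural minor) shares 7: D, Em, F#m, G, A, Bm, C#dim.
C# minor (harmonic minor) shares 2: F#m, A.
The most common triads (7) are shared with B minor.

B minor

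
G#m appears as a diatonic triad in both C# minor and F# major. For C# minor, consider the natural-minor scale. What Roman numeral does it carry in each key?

The scale of C# minor (natural minor) is C# D# E F# G# A B; G# is degree 5, and the triad built there (G#-B-D#) is minor, so it is v.
The scale of F# major is F# G# A# B C# D# E#; G# is degree 2, and the triad built there (G#-B-D#) is minor, so it is ii.

v in C# minor; ii in F# major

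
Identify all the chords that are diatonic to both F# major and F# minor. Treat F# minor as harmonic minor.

C#, E#dim

Triads in F# major: F# major (I), G# minor (ii), A# minor (iii), B major (IV), C# major (V), D# minor (vi), E# diminished (vii°).
Triads in F# minor (harmonic minor): F# minor (i), G# diminished (ii°), A augmented (III+), B minor (iv), C# major (V), D major (VI), E# diminished (vii°).
Shared triads with their functions: C# major (V in F# major, V in F# minor); E# diminished (vii° in F# major, vii° in F# minor).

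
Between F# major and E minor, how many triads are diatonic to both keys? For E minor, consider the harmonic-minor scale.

1

Diatonic triads of F# major: F# major (I), G# minor (ii), A# minor (iii), B major (IV), C# major (V), D# minor (vi), E# diminished (vii°).
Diatonic triads of E minor (harmonic minor): E minor (i), F# diminished (ii°), G augmented (III+), A minor (iv), B major (V), C major (VI), D# diminished (vii°).
Matching root and quality in both lists: B major.
That gives 1 common triad.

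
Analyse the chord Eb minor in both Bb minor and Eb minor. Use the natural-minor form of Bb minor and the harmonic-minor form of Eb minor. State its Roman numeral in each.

iv in Bb minor; i in Eb minor

The scale of Bb minor (natural minor) is Bb C Db Eb F Gb Ab; Eb is degree 4, and the triad built there (Eb-Gb-Bb) is minor, so it is iv.
The scale of Eb minor (harmonic minor) is Eb F Gb Ab Bb Cb D; Eb is degree 1, and the triad built there (Eb-Gb-Bb) is minor, so it is i.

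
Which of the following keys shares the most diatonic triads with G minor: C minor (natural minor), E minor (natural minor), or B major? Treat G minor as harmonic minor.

Triads of G minor (harmonic minor): Gm (i), Adim (ii°), B♭aug (III+), Cm (iv), D (V), E♭ (VI), F♯dim (vii°).
C minor (natural minor) shares 3: Gm, Cm, E♭.
E minor (natural minor) shares 2: D, F♯dim.
B major shares 0: none.
The most common triads (3) are shared with C minor.

C minor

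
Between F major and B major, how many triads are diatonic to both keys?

Diatonic triads of F major: F (I), Gm (ii), Am (iii), Bb (IV), C (V), Dm (vi), Edim (vii°).
Diatonic triads of B major: B (I), C#m (ii), D#m (iii), E (IV), F# (V), G#m (vi), A#dim (vii°).
No triad has the same root and quality in both keys.

0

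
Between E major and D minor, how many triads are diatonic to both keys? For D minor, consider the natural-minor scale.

0

Diatonic triads of E major: E major (I), F# minor (ii), G# minor (iii), A major (IV), B major (V), C# minor (vi), D# diminished (vii°).
Diatonic triads of D minor (natural minor): D minor (i), E diminished (ii°), F major (III), G minor (iv), A minor (v), Bb major (VI), C major (VII).
No triad has the same root and quality in both keys.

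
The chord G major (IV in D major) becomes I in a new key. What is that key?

G major

The numeral I denotes a major triad on scale degree 1. With G on degree 1, the tonic of the new key is G.
Degree 1 carries a major triad in major keys, so the destination is G major.
Check: the diatonic triads of G major are G (I), Am (ii), Bm (iii), C (IV), D (V), Em (vi), F♯dim (vii°) — G major is indeed I.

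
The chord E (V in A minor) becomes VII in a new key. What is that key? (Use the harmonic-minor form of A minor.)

The numeral VII denotes a major triad on scale degree 7. With E on degree 7, the tonic of the new key is F#.
Degree 7 carries a major triad in natural-minor keys, so the destination is F# minor.
Check: the diatonic triads of F# minor (natural minor) are F#m (i), G#dim (ii°), A (III), Bm (iv), C#m (v), D (VI), E (VII) — E is indeed VII.

F# minor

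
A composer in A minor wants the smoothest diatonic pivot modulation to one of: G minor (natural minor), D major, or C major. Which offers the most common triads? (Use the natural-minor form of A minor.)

C major

Triads of A minor (natural minor): Am (i), Bdim (ii°), C (III), Dm (iv), Em (v), F (VI), G (VII).
G minor (natural minor) shares 2: Dm, F.
D major shares 2: Em, G.
C major shares 7: Am, Bdim, C, Dm, Em, F, G.
The most common triads (7) are shared with C major.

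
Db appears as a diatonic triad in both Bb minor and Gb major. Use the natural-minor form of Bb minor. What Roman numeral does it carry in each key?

III in Bb minor; V in Gb major

The scale of Bb minor (natural minor) is Bb C Db Eb F Gb Ab; Db is degree 3, and the triad built there (Db-F-Ab) is major, so it is III.
The scale of Gb major is Gb Ab Bb Cb Db Eb F; Db is degree 5, and the triad built there (Db-F-Ab) is major, so it is V.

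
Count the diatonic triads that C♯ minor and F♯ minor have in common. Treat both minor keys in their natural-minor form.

Diatonic triads of C♯ minor (natural minor): C♯ minor (i), D♯ diminished (ii°), E major (III), F♯ minor (iv), G♯ minor (v), A major (VI), B major (VII).
Diatonic triads of F♯ minor (natural minor): F♯ minor (i), G♯ diminished (ii°), A major (III), B minor (iv), C♯ minor (v), D major (VI), E major (VII).
Matching root and quality in both lists: C♯ minor, E major, F♯ minor, A major.
That gives 4 common triads.

4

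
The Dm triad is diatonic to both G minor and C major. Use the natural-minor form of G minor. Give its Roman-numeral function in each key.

v in G minor; ii in C major

The scale of G minor (natural minor) is G A Bb C D Eb F; D is degree 5, and the triad built there (D-F-A) is minor, so it is v.
The scale of C major is C D E F G A B; D is degree 2, and the triad built there (D-F-A) is minor, so it is ii.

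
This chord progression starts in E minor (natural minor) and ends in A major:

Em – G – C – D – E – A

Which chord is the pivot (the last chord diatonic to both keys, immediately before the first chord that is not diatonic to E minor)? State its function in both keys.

D — VII in E minor, IV in A major

Chords diatonic to E minor: Em, F#dim, G, Am, Bm, C, D.
Reading the progression, the first chord not in that set is E, so the modulation leaves E minor there.
The chord immediately before E is D, which is diatonic to both keys: VII in E minor and IV in A major.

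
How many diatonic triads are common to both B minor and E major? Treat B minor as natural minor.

2

Diatonic triads of B minor (natural minor): Bm (i), C#dim (ii°), D (III), Em (iv), F#m (v), G (VI), A (VII).
Diatonic triads of E major: E (I), F#m (ii), G#m (iii), A (IV), B (V), C#m (vi), D#dim (vii°).
Matching root and quality in both lists: F#m, A.
That gives 2 common triads.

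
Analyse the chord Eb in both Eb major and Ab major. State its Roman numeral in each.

I in Eb major; V in Ab major

The scale of Eb major is Eb F G Ab Bb C D; Eb is degree 1, and the triad built there (Eb-G-Bb) is major, so it is I.
The scale of Ab major is Ab Bb C Db Eb F G; Eb is degree 5, and the triad built there (Eb-G-Bb) is major, so it is V.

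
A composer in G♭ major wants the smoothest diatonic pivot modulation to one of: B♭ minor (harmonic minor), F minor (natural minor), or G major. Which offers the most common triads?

B♭ minor

Triads of G♭ major: G♭ (I), A♭m (ii), B♭m (iii), C♭ (IV), D♭ (V), E♭m (vi), Fdim (vii°).
B♭ minor (harmonic minor) shares 3: G♭, B♭m, E♭m.
F minor (natural minor) shares 2: B♭m, D♭.
G major shares 0: none.
The most common triads (3) are shared with B♭ minor.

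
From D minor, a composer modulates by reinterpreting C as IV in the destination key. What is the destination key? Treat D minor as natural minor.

G major

The numeral IV denotes a major triad on scale degree 4. With C on degree 4, the tonic of the new key is G.
Degree 4 carries a major triad in major keys, so the destination is G major.
Check: the diatonic triads of G major are G (I), Am (ii), Bm (iii), C (IV), D (V), Em (vi), F#dim (vii°) — C is indeed IV.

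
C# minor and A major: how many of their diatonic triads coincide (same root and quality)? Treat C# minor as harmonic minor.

Diatonic triads of C# minor (harmonic minor): C#m (i), D#dim (ii°), Eaug (III+), F#m (iv), G# (V), A (VI), B#dim (vii°).
Diatonic triads of A major: A (I), Bm (ii), C#m (iii), D (IV), E (V), F#m (vi), G#dim (vii°).
Matching root and quality in both lists: C#m, F#m, A.
That gives 3 common triads.

3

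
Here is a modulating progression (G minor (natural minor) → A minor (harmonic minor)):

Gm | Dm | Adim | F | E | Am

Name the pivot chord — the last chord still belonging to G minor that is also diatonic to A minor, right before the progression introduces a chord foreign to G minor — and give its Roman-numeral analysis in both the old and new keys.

Chords diatonic to G minor: Gm, Adim, B♭, Cm, Dm, E♭, F.
Reading the progression, the first chord not in that set is E, so the modulation leaves G minor there.
The chord immediately before E is F, which is diatonic to both keys: VII in G minor and VI in A minor.

F — VII in G minor, VI in A minor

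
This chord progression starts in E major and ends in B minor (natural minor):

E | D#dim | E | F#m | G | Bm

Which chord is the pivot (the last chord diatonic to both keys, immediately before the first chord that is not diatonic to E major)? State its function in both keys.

F#m — ii in E major, v in B minor

Chords diatonic to E major: E, F#m, G#m, A, B, C#m, D#dim.
Reading the progression, the first chord not in that set is G, so the modulation leaves E major there.
The chord immediately before G is F#m, which is diatonic to both keys: ii in E major and v in B minor.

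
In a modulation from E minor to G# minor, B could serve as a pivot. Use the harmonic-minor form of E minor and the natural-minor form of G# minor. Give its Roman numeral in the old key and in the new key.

The scale of E minor (harmonic minor) is E F# G A B C D#; B is degree 5, and the triad built there (B-D#-F#) is major, so it is V.
The scale of G# minor (natural minor) is G# A# B C# D# E F#; B is degree 3, and the triad built there (B-D#-F#) is major, so it is III.

V in E minor; III in G# minor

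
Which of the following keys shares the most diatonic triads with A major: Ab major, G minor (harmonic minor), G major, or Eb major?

Triads of A major: A (I), Bm (ii), C#m (iii), D (IV), E (V), F#m (vi), G#dim (vii°).
Ab major shares 0: none.
G minor (harmonic minor) shares 1: D.
G major shares 2: Bm, D.
Eb major shares 0: none.
The most common triads (2) are shared with G major.

G major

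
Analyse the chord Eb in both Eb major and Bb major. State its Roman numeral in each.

The scale of Eb major is Eb F G Ab Bb C D; Eb is degree 1, and the triad built there (Eb-G-Bb) is major, so it is I.
The scale of Bb major is Bb C D Eb F G A; Eb is degree 4, and the triad built there (Eb-G-Bb) is major, so it is IV.

I in Eb major; IV in Bb major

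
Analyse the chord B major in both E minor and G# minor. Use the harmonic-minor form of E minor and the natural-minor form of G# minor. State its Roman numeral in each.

V in E minor; III in G# minor

The scale of E minor (harmonic minor) is E F# G A B C D#; B is degree 5, and the triad built there (B-D#-F#) is major, so it is V.
The scale of G# minor (natural minor) is G# A# B C# D# E F#; B is degree 3, and the triad built there (B-D#-F#) is major, so it is III.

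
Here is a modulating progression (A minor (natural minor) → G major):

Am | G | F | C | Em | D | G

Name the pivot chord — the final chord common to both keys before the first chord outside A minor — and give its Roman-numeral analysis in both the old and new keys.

Chords diatonic to A minor: Am, Bdim, C, Dm, Em, F, G.
Reading the progression, the first chord not in that set is D, so the modulation leaves A minor there.
The chord immediately before D is Em, which is diatonic to both keys: v in A minor and vi in G major.

Em — v in A minor, vi in G major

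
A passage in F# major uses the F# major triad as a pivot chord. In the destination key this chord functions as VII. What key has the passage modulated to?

The numeral VII denotes a major triad on scale degree 7. With F# on degree 7, the tonic of the new key is G#.
Degree 7 carries a major triad in natural-minor keys, so the destination is G# minor.
Check: the diatonic triads of G# minor (natural minor) are G#m (i), A#dim (ii°), B (III), C#m (iv), D#m (v), E (VI), F# (VII) — F# major is indeed VII.

G# minor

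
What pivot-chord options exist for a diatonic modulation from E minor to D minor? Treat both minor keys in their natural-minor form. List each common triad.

Am, C

Triads in E minor (natural minor): E minor (i), F# diminished (ii°), G major (III), A minor (iv), B minor (v), C major (VI), D major (VII).
Triads in D minor (natural minor): D minor (i), E diminished (ii°), F major (III), G minor (iv), A minor (v), Bb major (VI), C major (VII).
Shared triads with their functions: A minor (iv in E minor, v in D minor); C major (VI in E minor, VII in D minor).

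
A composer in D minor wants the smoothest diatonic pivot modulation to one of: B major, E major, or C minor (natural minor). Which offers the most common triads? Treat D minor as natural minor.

C minor

Triads of D minor (natural minor): Dm (i), Edim (ii°), F (III), Gm (iv), Am (v), Bb (VI), C (VII).
B major shares 0: none.
E major shares 0: none.
C minor (natural minor) shares 2: Gm, Bb.
The most common triads (2) are shared with C minor.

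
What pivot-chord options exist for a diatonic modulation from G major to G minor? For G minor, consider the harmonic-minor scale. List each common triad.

D, F♯dim

Triads in G major: G (I), Am (ii), Bm (iii), C (IV), D (V), Em (vi), F♯dim (vii°).
Triads in G minor (harmonic minor): Gm (i), Adim (ii°), B♭aug (III+), Cm (iv), D (V), E♭ (VI), F♯dim (vii°).
Shared triads with their functions: D (V in G major, V in G minor); F♯dim (vii° in G major, vii° in G minor).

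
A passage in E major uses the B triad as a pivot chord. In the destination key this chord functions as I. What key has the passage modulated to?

The numeral I denotes a major triad on scale degree 1. With B on degree 1, the tonic of the new key is B.
Degree 1 carries a major triad in major keys, so the destination is B major.
Check: the diatonic triads of B major are B (I), C#m (ii), D#m (iii), E (IV), F# (V), G#m (vi), A#dim (vii°) — B is indeed I.

B major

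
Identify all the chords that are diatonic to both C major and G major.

C, Em, G, Am

Triads in C major: C major (I), D minor (ii), E minor (iii), F major (IV), G major (V), A minor (vi), B diminished (vii°).
Triads in G major: G major (I), A minor (ii), B minor (iii), C major (IV), D major (V), E minor (vi), F# diminished (vii°).
Shared triads with their functions: C major (I in C major, IV in G major); E minor (iii in C major, vi in G major); G major (V in C major, I in G major); A minor (vi in C major, ii in G major).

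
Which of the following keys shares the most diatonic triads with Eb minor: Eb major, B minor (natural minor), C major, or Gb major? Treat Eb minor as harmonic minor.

Triads of Eb minor (harmonic minor): Eb minor (i), F diminished (ii°), Gb augmented (III+), Ab minor (iv), Bb major (V), Cb major (VI), D diminished (vii°).
Eb major shares 2: Bb, Ddim.
B minor (natural minor) shares 0: none.
C major shares 0: none.
Gb major shares 4: Ebm, Fdim, Abm, Cb.
The most common triads (4) are shared with Gb major.

Gb major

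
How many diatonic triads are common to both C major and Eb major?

Diatonic triads of C major: C major (I), D minor (ii), E minor (iii), F major (IV), G major (V), A minor (vi), B diminished (vii°).
Diatonic triads of Eb major: Eb major (I), F minor (ii), G minor (iii), Ab major (IV), Bb major (V), C minor (vi), D diminished (vii°).
No triad has the same root and quality in both keys.

0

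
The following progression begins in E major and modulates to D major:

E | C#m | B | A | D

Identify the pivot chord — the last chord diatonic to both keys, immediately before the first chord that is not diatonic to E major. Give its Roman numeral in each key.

Chords diatonic to E major: E, F#m, G#m, A, B, C#m, D#dim.
Reading the progression, the first chord not in that set is D, so the modulation leaves E major there.
The chord immediately before D is A, which is diatonic to both keys: IV in E major and V in D major.

A — IV in E major, V in D major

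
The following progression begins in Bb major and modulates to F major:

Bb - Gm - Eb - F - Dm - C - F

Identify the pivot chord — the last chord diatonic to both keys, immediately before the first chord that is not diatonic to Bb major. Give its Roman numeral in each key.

Dm — iii in Bb major, vi in F major

Chords diatonic to Bb major: Bb, Cm, Dm, Eb, F, Gm, Adim.
Reading the progression, the first chord not in that set is C, so the modulation leaves Bb major there.
The chord immediately before C is Dm, which is diatonic to both keys: iii in Bb major and vi in F major.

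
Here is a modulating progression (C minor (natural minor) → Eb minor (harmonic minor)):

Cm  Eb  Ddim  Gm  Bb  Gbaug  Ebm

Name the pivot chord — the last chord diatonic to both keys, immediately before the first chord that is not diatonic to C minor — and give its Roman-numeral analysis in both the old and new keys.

Bb — VII in C minor, V in Eb minor

Chords diatonic to C minor: Cm, Ddim, Eb, Fm, Gm, Ab, Bb.
Reading the progression, the first chord not in that set is Gbaug, so the modulation leaves C minor there.
The chord immediately before Gbaug is Bb, which is diatonic to both keys: VII in C minor and V in Eb minor.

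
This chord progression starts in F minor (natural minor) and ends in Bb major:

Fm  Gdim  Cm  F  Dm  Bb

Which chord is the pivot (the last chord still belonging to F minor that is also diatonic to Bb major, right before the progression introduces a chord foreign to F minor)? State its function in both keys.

Chords diatonic to F minor: Fm, Gdim, Ab, Bbm, Cm, Db, Eb.
Reading the progression, the first chord not in that set is F, so the modulation leaves F minor there.
The chord immediately before F is Cm, which is diatonic to both keys: v in F minor and ii in Bb major.

Cm — v in F minor, ii in Bb major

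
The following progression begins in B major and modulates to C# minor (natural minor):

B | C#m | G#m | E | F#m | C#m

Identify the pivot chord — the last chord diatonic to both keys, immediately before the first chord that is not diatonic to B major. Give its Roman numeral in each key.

Chords diatonic to B major: B, C#m, D#m, E, F#, G#m, A#dim.
Reading the progression, the first chord not in that set is F#m, so the modulation leaves B major there.
The chord immediately before F#m is E, which is diatonic to both keys: IV in B major and III in C# minor.

E — IV in B major, III in C# minor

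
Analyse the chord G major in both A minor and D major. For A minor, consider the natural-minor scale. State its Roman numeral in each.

VII in A minor; IV in D major

The scale of A minor (natural minor) is A B C D E F G; G is degree 7, and the triad built there (G-B-D) is major, so it is VII.
The scale of D major is D E F# G A B C#; G is degree 4, and the triad built there (G-B-D) is major, so it is IV.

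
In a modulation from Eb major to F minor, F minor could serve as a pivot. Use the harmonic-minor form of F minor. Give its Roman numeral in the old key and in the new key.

The scale of Eb major is Eb F G Ab Bb C D; F is degree 2, and the triad built there (F-Ab-C) is minor, so it is ii.
The scale of F minor (harmonic minor) is F G Ab Bb C Db E; F is degree 1, and the triad built there (F-Ab-C) is minor, so it is i.

ii in Eb major; i in F minor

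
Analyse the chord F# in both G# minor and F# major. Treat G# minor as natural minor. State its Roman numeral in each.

The scale of G# minor (natural minor) is G# A# B C# D# E F#; F# is degree 7, and the triad built there (F#-A#-C#) is major, so it is VII.
The scale of F# major is F# G# A# B C# D# E#; F# is degree 1, and the triad built there (F#-A#-C#) is major, so it is I.

VII in G# minor; I in F# major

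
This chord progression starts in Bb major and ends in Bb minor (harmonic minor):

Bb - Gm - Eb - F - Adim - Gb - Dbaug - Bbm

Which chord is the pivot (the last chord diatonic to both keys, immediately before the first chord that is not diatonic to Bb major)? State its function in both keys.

Chords diatonic to Bb major: Bb, Cm, Dm, Eb, F, Gm, Adim.
Reading the progression, the first chord not in that set is Gb, so the modulation leaves Bb major there.
The chord immediately before Gb is Adim, which is diatonic to both keys: vii° in Bb major and vii° in Bb minor.

Adim — vii° in Bb major, vii° in Bb minor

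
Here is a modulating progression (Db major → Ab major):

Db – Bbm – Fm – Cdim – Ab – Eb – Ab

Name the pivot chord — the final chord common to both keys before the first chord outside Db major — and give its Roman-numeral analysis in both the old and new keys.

Ab — V in Db major, I in Ab major

Chords diatonic to Db major: Db, Ebm, Fm, Gb, Ab, Bbm, Cdim.
Reading the progression, the first chord not in that set is Eb, so the modulation leaves Db major there.
The chord immediately before Eb is Ab, which is diatonic to both keys: V in Db major and I in Ab major.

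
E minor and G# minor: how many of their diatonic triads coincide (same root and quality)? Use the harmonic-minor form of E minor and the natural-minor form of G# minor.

1

Diatonic triads of E minor (harmonic minor): Em (i), F#dim (ii°), Gaug (III+), Am (iv), B (V), C (VI), D#dim (vii°).
Diatonic triads of G# minor (natural minor): G#m (i), A#dim (ii°), B (III), C#m (iv), D#m (v), E (VI), F# (VII).
Matching root and quality in both lists: B.
That gives 1 common triad.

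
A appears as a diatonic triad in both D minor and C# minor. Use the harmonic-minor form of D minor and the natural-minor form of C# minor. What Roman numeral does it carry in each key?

V in D minor; VI in C# minor

The scale of D minor (harmonic minor) is D E F G A Bb C#; A is degree 5, and the triad built there (A-C#-E) is major, so it is V.
The scale of C# minor (natural minor) is C# D# E F# G# A B; A is degree 6, and the triad built there (A-C#-E) is major, so it is VI.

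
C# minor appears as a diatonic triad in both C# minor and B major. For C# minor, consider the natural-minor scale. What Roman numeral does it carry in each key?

i in C# minor; ii in B major

The scale of C# minor (natural minor) is C# D# E F# G# A B; C# is degree 1, and the triad built there (C#-E-G#) is minor, so it is i.
The scale of B major is B C# D# E F# G# A#; C# is degree 2, and the triad built there (C#-E-G#) is minor, so it is ii.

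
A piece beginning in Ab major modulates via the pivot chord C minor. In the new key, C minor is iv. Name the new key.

The numeral iv denotes a minor triad on scale degree 4. With C on degree 4, the tonic of the new key is G.
Degree 4 carries a minor triad in minor keys, so the destination is G minor.
Check: the diatonic triads of G minor (natural minor) are Gm (i), Adim (ii°), Bb (III), Cm (iv), Dm (v), Eb (VI), F (VII) — C minor is indeed iv.

G minor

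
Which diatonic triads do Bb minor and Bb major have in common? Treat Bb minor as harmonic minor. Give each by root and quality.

F, Adim

Triads in Bb minor (harmonic minor): Bb minor (i), C diminished (ii°), Db augmented (III+), Eb minor (iv), F major (V), Gb major (VI), A diminished (vii°).
Triads in Bb major: Bb major (I), C minor (ii), D minor (iii), Eb major (IV), F major (V), G minor (vi), A diminished (vii°).
Shared triads with their functions: F major (V in Bb minor, V in Bb major); A diminished (vii° in Bb minor, vii° in Bb major).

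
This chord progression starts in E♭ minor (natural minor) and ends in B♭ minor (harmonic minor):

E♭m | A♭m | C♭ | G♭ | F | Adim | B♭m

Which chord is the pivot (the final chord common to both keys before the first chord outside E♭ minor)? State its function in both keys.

Chords diatonic to E♭ minor: E♭m, Fdim, G♭, A♭m, B♭m, C♭, D♭.
Reading the progression, the first chord not in that set is F, so the modulation leaves E♭ minor there.
The chord immediately before F is G♭, which is diatonic to both keys: III in E♭ minor and VI in B♭ minor.

G♭ — III in E♭ minor, VI in B♭ minor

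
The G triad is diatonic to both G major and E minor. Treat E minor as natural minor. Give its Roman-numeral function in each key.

I in G major; III in E minor

The scale of G major is G A B C D E F#; G is degree 1, and the triad built there (G-B-D) is major, so it is I.
The scale of E minor (natural minor) is E F# G A B C D; G is degree 3, and the triad built there (G-B-D) is major, so it is III.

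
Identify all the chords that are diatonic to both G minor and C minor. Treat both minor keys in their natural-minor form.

Gm, Bb, Cm, Eb

Triads in G minor (natural minor): G minor (i), A diminished (ii°), Bb major (III), C minor (iv), D minor (v), Eb major (VI), F major (VII).
Triads in C minor (natural minor): C minor (i), D diminished (ii°), Eb major (III), F minor (iv), G minor (v), Ab major (VI), Bb major (VII).
Shared triads with their functions: G minor (i in G minor, v in C minor); Bb major (III in G minor, VII in C minor); C minor (iv in G minor, i in C minor); Eb major (VI in G minor, III in C minor).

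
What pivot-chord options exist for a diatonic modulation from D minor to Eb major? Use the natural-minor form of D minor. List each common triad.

Gm, Bb

Triads in D minor (natural minor): D minor (i), E diminished (ii°), F major (III), G minor (iv), A minor (v), Bb major (VI), C major (VII).
Triads in Eb major: Eb major (I), F minor (ii), G minor (iii), Ab major (IV), Bb major (V), C minor (vi), D diminished (vii°).
Shared triads with their functions: G minor (iv in D minor, iii in Eb major); Bb major (VI in D minor, V in Eb major).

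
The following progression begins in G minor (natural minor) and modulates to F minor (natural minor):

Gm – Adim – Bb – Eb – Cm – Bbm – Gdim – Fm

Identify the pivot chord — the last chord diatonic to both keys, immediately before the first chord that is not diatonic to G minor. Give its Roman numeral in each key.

Cm — iv in G minor, v in F minor

Chords diatonic to G minor: Gm, Adim, Bb, Cm, Dm, Eb, F.
Reading the progression, the first chord not in that set is Bbm, so the modulation leaves G minor there.
The chord immediately before Bbm is Cm, which is diatonic to both keys: iv in G minor and v in F minor.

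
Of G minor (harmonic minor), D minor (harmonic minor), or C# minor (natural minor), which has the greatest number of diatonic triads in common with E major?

C# minor

Triads of E major: E major (I), F# minor (ii), G# minor (iii), A major (IV), B major (V), C# minor (vi), D# diminished (vii°).
G minor (harmonic minor) shares 0: none.
D minor (harmonic minor) shares 1: A.
C# minor (natural minor) shares 7: E, F#m, G#m, A, B, C#m, D#dim.
The most common triads (7) are shared with C# minor.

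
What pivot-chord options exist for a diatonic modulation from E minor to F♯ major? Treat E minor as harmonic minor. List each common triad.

Triads in E minor (harmonic minor): Em (i), F♯dim (ii°), Gaug (III+), Am (iv), B (V), C (VI), D♯dim (vii°).
Triads in F♯ major: F♯ (I), G♯m (ii), A♯m (iii), B (IV), C♯ (V), D♯m (vi), E♯dim (vii°).
Shared triads with their functions: B (V in E minor, IV in F♯ major).

B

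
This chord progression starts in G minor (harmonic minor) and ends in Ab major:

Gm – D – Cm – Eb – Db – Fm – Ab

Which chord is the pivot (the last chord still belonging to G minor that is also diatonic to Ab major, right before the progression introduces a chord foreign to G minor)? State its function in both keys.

Chords diatonic to G minor: Gm, Adim, Bbaug, Cm, D, Eb, F#dim.
Reading the progression, the first chord not in that set is Db, so the modulation leaves G minor there.
The chord immediately before Db is Eb, which is diatonic to both keys: VI in G minor and V in Ab major.

Eb — VI in G minor, V in Ab major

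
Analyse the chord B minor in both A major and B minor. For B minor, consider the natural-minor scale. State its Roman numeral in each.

The scale of A major is A B C# D E F# G#; B is degree 2, and the triad built there (B-D-F#) is minor, so it is ii.
The scale of B minor (natural minor) is B C# D E F# G A; B is degree 1, and the triad built there (B-D-F#) is minor, so it is i.

ii in A major; i in B minor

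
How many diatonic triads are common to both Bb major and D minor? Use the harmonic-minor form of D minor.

3

Diatonic triads of Bb major: Bb (I), Cm (ii), Dm (iii), Eb (IV), F (V), Gm (vi), Adim (vii°).
Diatonic triads of D minor (harmonic minor): Dm (i), Edim (ii°), Faug (III+), Gm (iv), A (V), Bb (VI), C#dim (vii°).
Matching root and quality in both lists: Bb, Dm, Gm.
That gives 3 common triads.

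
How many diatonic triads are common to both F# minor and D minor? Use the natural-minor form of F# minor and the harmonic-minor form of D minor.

Diatonic triads of F# minor (natural minor): F# minor (i), G# diminished (ii°), A major (III), B minor (iv), C# minor (v), D major (VI), E major (VII).
Diatonic triads of D minor (harmonic minor): D minor (i), E diminished (ii°), F augmented (III+), G minor (iv), A major (V), Bb major (VI), C# diminished (vii°).
Matching root and quality in both lists: A major.
That gives 1 common triad.

1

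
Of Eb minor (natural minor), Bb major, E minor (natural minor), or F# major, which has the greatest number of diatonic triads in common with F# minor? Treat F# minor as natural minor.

E minor

Triads of F# minor (natural minor): F# minor (i), G# diminished (ii°), A major (III), B minor (iv), C# minor (v), D major (VI), E major (VII).
Eb minor (natural minor) shares 0: none.
Bb major shares 0: none.
E minor (natural minor) shares 2: Bm, D.
F# major shares 0: none.
The most common triads (2) are shared with E minor.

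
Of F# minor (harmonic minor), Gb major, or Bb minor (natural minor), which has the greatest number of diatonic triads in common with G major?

F# minor

Triads of G major: G (I), Am (ii), Bm (iii), C (IV), D (V), Em (vi), F#dim (vii°).
F# minor (harmonic minor) shares 2: Bm, D.
Gb major shares 0: none.
Bb minor (natural minor) shares 0: none.
The most common triads (2) are shared with F# minor.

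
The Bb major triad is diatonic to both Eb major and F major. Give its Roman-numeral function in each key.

The scale of Eb major is Eb F G Ab Bb C D; Bb is degree 5, and the triad built there (Bb-D-F) is major, so it is V.
The scale of F major is F G A Bb C D E; Bb is degree 4, and the triad built there (Bb-D-F) is major, so it is IV.

V in Eb major; IV in F major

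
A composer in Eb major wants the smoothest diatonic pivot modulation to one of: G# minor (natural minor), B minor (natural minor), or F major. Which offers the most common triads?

F major

Triads of Eb major: Eb (I), Fm (ii), Gm (iii), Ab (IV), Bb (V), Cm (vi), Ddim (vii°).
G# minor (natural minor) shares 0: none.
B minor (natural minor) shares 0: none.
F major shares 2: Gm, Bb.
The most common triads (2) are shared with F major.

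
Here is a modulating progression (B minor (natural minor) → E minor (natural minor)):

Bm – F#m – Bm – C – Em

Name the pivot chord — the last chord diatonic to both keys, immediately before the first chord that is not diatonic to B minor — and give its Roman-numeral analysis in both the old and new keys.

Chords diatonic to B minor: Bm, C#dim, D, Em, F#m, G, A.
Reading the progression, the first chord not in that set is C, so the modulation leaves B minor there.
The chord immediately before C is Bm, which is diatonic to both keys: i in B minor and v in E minor.

Bm — i in B minor, v in E minor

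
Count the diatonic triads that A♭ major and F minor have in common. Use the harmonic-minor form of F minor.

4

Diatonic triads of A♭ major: A♭ (I), B♭m (ii), Cm (iii), D♭ (IV), E♭ (V), Fm (vi), Gdim (vii°).
Diatonic triads of F minor (harmonic minor): Fm (i), Gdim (ii°), A♭aug (III+), B♭m (iv), C (V), D♭ (VI), Edim (vii°).
Matching root and quality in both lists: B♭m, D♭, Fm, Gdim.
That gives 4 common triads.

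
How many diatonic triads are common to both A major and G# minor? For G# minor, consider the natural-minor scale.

2

Diatonic triads of A major: A (I), Bm (ii), C#m (iii), D (IV), E (V), F#m (vi), G#dim (vii°).
Diatonic triads of G# minor (natural minor): G#m (i), A#dim (ii°), B (III), C#m (iv), D#m (v), E (VI), F# (VII).
Matching root and quality in both lists: C#m, E.
That gives 2 common triads.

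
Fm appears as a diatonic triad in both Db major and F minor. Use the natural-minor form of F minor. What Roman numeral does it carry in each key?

iii in Db major; i in F minor

The scale of Db major is Db Eb F Gb Ab Bb C; F is degree 3, and the triad built there (F-Ab-C) is minor, so it is iii.
The scale of F minor (natural minor) is F G Ab Bb C Db Eb; F is degree 1, and the triad built there (F-Ab-C) is minor, so it is i.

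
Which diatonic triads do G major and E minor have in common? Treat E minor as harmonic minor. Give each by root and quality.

Triads in G major: G (I), Am (ii), Bm (iii), C (IV), D (V), Em (vi), F#dim (vii°).
Triads in E minor (harmonic minor): Em (i), F#dim (ii°), Gaug (III+), Am (iv), B (V), C (VI), D#dim (vii°).
Shared triads with their functions: Am (ii in G major, iv in E minor); C (IV in G major, VI in E minor); Em (vi in G major, i in E minor); F#dim (vii° in G major, ii° in E minor).

Am, C, Em, F#dim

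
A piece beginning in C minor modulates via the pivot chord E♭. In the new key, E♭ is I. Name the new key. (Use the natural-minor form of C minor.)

The numeral I denotes a major triad on scale degree 1. With E♭ on degree 1, the tonic of the new key is E♭.
Degree 1 carries a major triad in major keys, so the destination is E♭ major.
Check: the diatonic triads of E♭ major are E♭ (I), Fm (ii), Gm (iii), A♭ (IV), B♭ (V), Cm (vi), Ddim (vii°) — E♭ is indeed I.

E♭ major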